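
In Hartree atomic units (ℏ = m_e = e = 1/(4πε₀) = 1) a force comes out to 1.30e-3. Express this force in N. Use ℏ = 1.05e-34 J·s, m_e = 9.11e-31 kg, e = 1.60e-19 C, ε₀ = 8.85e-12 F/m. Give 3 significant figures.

One atomic unit of force: F_au = E_h/a₀ = m_e²e⁶/((4πε₀)³ℏ⁴) = 8.33e-8 N.
1.30e-3 × 8.33e-8 N = 1.08e-10 N

1.08e-10 N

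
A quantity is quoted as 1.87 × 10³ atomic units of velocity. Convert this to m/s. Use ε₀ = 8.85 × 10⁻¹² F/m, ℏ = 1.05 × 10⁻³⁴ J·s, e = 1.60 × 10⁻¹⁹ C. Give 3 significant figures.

4.10 × 10⁹ m/s

One atomic unit of velocity: v_au = e²/(4πε₀ℏ) = 2.19 × 10⁶ m/s.
1.87 × 10³ × 2.19 × 10⁶ m/s = 4.10 × 10⁹ m/s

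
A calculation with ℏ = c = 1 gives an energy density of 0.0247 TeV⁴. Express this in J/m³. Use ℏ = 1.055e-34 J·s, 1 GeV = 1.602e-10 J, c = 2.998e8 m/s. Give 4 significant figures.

5.142e47 J/m³

[E]/[L]³ = [E]⁴/(ℏc)³; restore (ℏc)⁻³.
1 GeV⁴ → 1/(ℏc)³ × (1 GeV in J)⁴ = 2.082e37 J/m³.
Convert the energy scale: 0.0247 TeV⁴ = 2.47e10 GeV⁴.
Result: 2.47e10 × 2.082e37 = 5.142e47 J/m³.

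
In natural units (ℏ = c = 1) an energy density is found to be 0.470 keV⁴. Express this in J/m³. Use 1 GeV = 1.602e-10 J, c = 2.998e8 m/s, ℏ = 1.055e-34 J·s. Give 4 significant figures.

9.784e12 J/m³

[E]/[L]³ = [E]⁴/(ℏc)³; restore (ℏc)⁻³.
1 GeV⁴ → 1/(ℏc)³ × (1 GeV in J)⁴ = 2.082e37 J/m³.
Convert the energy scale: 0.470 keV⁴ = 4.70e-25 GeV⁴.
Result: 4.70e-25 × 2.082e37 = 9.784e12 J/m³.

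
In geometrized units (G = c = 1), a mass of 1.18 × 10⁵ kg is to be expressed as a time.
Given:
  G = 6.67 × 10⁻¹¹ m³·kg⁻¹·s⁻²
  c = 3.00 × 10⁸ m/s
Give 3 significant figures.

2.92 × 10⁻³¹ s

Mass → time via G/c³.
1.18 × 10⁵ kg × (G/c³) = 2.92 × 10⁻³¹ s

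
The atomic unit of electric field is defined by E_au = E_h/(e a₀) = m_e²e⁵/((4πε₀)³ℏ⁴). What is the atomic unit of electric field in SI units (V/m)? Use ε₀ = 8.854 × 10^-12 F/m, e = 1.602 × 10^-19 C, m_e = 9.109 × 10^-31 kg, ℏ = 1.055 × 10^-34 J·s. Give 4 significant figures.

5.131 × 10^11 V/m

E_au = E_h/(e a₀) = m_e²e⁵/((4πε₀)³ℏ⁴)
E_h = 4.354 × 10^-18 J
a₀ = 5.297 × 10^-11 m
E_h/(e·a₀) = 5.131 × 10^11 V/m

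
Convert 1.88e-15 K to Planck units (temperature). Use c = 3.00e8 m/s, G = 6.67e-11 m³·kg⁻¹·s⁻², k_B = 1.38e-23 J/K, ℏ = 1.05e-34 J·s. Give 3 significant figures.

Planck temperature: T_P = √(ℏc⁵/G) / k_B = 1.42e32 K.
1.88e-15 / 1.42e32 = 1.33e-47

1.33e-47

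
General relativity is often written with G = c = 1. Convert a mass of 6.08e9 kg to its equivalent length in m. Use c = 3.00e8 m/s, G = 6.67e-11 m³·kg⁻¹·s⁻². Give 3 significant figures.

In G = c = 1 units mass has dimensions of length; the conversion factor is G/c².
6.08e9 kg × (G/c²) = 4.51e-18 m

4.51e-18 m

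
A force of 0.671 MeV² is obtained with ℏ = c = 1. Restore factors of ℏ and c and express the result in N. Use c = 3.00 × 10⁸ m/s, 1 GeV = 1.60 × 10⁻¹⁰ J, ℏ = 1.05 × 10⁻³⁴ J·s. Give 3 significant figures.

Force is [E]/[L] = [E]²/(ℏc); restore (ℏc)⁻¹.
1 GeV² → 1/(ℏc) × (1 GeV in J)² = 8.13 × 10⁵ N.
Convert the energy scale: 0.671 MeV² = 6.71 × 10⁻⁷ GeV².
Result: 6.71 × 10⁻⁷ × 8.13 × 10⁵ = 0.545 N.

0.545 N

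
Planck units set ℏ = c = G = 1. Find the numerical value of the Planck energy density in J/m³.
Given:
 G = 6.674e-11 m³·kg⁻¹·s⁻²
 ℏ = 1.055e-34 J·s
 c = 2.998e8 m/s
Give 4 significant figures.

4.632e113 J/m³

Dimensional analysis gives u_P = c⁷/(ℏG²).
  = 2.177e59 / 4.699e-55
  = 4.632e113 J/m³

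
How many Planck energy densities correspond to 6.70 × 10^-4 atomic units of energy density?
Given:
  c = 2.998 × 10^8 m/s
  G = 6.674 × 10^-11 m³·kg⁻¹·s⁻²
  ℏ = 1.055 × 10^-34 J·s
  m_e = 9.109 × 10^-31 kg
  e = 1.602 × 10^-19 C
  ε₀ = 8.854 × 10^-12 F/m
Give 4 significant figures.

atomic unit of energy density: u_au = E_h/a₀³ = m_e⁴e¹⁰/((4πε₀)⁵ℏ⁸) = 2.929 × 10^13 J/m³
Planck energy density: u_P = c⁷/(ℏG²) = 4.632 × 10^113 J/m³
6.70 × 10^-4 × 2.929 × 10^13 / 4.632 × 10^113 = 4.237 × 10^-104

4.237 × 10^-104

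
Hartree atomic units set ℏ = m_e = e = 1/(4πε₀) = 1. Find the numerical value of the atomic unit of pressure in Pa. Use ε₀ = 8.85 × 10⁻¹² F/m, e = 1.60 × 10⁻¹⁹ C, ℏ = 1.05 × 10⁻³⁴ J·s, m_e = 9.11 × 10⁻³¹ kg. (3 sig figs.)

3.01 × 10¹³ Pa

The unique combination of the constants set to 1 with dimensions of pressure is P_au = E_h/a₀³ = m_e⁴e¹⁰/((4πε₀)⁵ℏ⁸).
E_h = 4.38 × 10⁻¹⁸ J
a₀ = 5.26 × 10⁻¹¹ m
E_h/a₀³ = 3.01 × 10¹³ Pa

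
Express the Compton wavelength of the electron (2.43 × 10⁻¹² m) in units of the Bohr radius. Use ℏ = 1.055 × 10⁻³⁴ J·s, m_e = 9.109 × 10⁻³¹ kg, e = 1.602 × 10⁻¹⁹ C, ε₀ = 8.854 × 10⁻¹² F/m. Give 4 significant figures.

0.04587

Bohr radius: a₀ = 4πε₀ℏ²/(m_e e²) = 5.297 × 10⁻¹¹ m.
2.43 × 10⁻¹² / 5.297 × 10⁻¹¹ = 0.04587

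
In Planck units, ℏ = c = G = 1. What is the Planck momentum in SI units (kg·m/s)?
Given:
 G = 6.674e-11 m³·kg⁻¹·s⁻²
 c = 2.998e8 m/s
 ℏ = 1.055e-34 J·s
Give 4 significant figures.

The unique combination of the constants set to 1 with dimensions of momentum is p_P = √(ℏc³/G).
  = √(42.60)
  = 6.527 kg·m/s

6.527 kg·m/s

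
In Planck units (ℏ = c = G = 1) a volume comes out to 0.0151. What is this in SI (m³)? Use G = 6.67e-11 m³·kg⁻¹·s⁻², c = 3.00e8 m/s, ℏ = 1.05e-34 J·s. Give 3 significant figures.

One Planck volume: V_P = (ℏG/c³)^(3/2) = 4.18e-105 m³.
0.0151 × 4.18e-105 m³ = 6.31e-107 m³

6.31e-107 m³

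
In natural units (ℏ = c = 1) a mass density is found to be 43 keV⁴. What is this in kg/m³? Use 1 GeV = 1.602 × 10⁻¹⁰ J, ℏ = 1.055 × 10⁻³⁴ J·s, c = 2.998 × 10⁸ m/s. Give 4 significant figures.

9.959 × 10⁻³ kg/m³

Mass density is [E]/(c²[L]³) = [E]⁴/(ℏ³c⁵).
1 GeV⁴ → 1/(ℏ³c⁵) × (1 GeV in J)⁴ = 2.316 × 10²⁰ kg/m³.
Convert the energy scale: 43 keV⁴ = 4.30 × 10⁻²³ GeV⁴.
Result: 4.30 × 10⁻²³ × 2.316 × 10²⁰ = 9.959 × 10⁻³ kg/m³.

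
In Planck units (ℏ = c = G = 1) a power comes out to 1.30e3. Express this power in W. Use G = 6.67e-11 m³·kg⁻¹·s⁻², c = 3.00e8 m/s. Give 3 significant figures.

One Planck power: P_P = c⁵/G = 3.64e52 W.
1.30e3 × 3.64e52 W = 4.74e55 W

4.74e55 W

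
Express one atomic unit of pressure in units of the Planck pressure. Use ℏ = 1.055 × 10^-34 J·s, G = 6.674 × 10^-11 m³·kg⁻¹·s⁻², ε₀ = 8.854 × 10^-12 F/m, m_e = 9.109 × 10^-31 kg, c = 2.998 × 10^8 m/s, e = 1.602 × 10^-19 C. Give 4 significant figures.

6.323 × 10^-101

atomic unit of pressure: P_au = E_h/a₀³ = m_e⁴e¹⁰/((4πε₀)⁵ℏ⁸) = 2.929 × 10^13 Pa
Planck pressure: p_P = c⁷/(ℏG²) = 4.632 × 10^113 Pa
ratio = 2.929 × 10^13 / 4.632 × 10^113 = 6.323 × 10^-101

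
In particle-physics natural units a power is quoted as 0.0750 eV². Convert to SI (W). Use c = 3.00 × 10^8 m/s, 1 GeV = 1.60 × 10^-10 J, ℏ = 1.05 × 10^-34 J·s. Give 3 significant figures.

1.83 × 10^-5 W

Power is [E]/[T] = [E]²/ℏ.
1 GeV² → 1/ℏ × (1 GeV in J)² = 2.44 × 10^14 W.
Convert the energy scale: 0.0750 eV² = 7.50 × 10^-20 GeV².
Result: 7.50 × 10^-20 × 2.44 × 10^14 = 1.83 × 10^-5 W.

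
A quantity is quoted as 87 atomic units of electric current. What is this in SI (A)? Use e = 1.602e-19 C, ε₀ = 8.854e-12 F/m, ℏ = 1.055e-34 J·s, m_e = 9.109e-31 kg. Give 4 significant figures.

One atomic unit of electric current: I_au = e E_h/ℏ = m_e e⁵/((4πε₀)²ℏ³) = 6.612e-3 A.
87 × 6.612e-3 A = 0.5752 A

0.5752 A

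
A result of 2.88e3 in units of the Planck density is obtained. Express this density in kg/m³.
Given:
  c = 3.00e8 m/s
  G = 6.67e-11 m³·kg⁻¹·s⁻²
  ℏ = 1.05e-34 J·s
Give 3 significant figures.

One Planck density: ρ_P = c⁵/(ℏG²) = 5.20e96 kg/m³.
2.88e3 × 5.20e96 kg/m³ = 1.50e100 kg/m³

1.50e100 kg/m³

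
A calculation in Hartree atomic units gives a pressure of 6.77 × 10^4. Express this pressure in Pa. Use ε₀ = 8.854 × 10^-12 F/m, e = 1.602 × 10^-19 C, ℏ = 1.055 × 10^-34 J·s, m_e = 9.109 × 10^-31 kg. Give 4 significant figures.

1.983 × 10^18 Pa

One atomic unit of pressure: P_au = E_h/a₀³ = m_e⁴e¹⁰/((4πε₀)⁵ℏ⁸) = 2.929 × 10^13 Pa.
6.77 × 10^4 × 2.929 × 10^13 Pa = 1.983 × 10^18 Pa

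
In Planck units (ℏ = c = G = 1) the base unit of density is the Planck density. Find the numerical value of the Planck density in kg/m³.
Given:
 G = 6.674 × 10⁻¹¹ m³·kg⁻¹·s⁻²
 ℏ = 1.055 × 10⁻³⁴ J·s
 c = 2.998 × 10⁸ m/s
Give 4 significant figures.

ρ_P = c⁵/(ℏG²)
  = 2.422 × 10⁴² / 4.699 × 10⁻⁵⁵
  = 5.154 × 10⁹⁶ kg/m³

5.154 × 10⁹⁶ kg/m³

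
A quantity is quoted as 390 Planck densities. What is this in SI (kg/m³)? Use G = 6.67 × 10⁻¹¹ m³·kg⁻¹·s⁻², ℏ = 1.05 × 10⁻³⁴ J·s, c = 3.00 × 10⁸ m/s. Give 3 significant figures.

One Planck density: ρ_P = c⁵/(ℏG²) = 5.20 × 10⁹⁶ kg/m³.
390 × 5.20 × 10⁹⁶ kg/m³ = 2.03 × 10⁹⁹ kg/m³

2.03 × 10⁹⁹ kg/m³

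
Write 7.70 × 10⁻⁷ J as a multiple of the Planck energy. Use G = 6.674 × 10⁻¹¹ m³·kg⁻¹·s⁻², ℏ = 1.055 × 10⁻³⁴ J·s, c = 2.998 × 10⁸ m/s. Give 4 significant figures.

Planck energy: E_P = √(ℏc⁵/G) = 1.957 × 10⁹ J.
7.70 × 10⁻⁷ / 1.957 × 10⁹ = 3.935 × 10⁻¹⁶

3.935 × 10⁻¹⁶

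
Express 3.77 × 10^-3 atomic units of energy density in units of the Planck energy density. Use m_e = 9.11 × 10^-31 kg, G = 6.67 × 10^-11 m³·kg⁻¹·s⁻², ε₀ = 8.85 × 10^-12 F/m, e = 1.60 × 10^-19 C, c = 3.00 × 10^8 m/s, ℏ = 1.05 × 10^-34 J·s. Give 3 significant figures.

atomic unit of energy density: u_au = E_h/a₀³ = m_e⁴e¹⁰/((4πε₀)⁵ℏ⁸) = 3.01 × 10^13 J/m³
Planck energy density: u_P = c⁷/(ℏG²) = 4.68 × 10^113 J/m³
3.77 × 10^-3 × 3.01 × 10^13 / 4.68 × 10^113 = 2.43 × 10^-103

2.43 × 10^-103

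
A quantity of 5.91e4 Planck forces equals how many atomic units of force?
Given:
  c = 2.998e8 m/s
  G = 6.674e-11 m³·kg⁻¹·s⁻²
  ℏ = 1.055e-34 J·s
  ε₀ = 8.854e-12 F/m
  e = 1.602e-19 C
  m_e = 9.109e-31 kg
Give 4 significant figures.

8.703e55

Planck force: F_P = c⁴/G = 1.210e44 N
atomic unit of force: F_au = E_h/a₀ = m_e²e⁶/((4πε₀)³ℏ⁴) = 8.220e-8 N
5.91e4 × 1.210e44 / 8.220e-8 = 8.703e55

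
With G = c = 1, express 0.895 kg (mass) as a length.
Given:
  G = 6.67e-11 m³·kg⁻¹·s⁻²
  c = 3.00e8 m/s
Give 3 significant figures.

6.63e-28 m

In G = c = 1 units mass has dimensions of length; the conversion factor is G/c².
0.895 kg × (G/c²) = 6.63e-28 m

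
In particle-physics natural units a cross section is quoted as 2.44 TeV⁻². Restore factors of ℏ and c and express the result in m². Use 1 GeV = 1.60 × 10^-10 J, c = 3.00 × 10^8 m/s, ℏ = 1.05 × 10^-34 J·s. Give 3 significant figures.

9.46 × 10^-38 m²

Area is [L]² = [E]⁻²·(ℏc)²; restore (ℏc)².
1 GeV⁻² → (ℏc)² × (1 GeV in J)⁻² = 3.88 × 10^-32 m².
Convert the energy scale: 2.44 TeV⁻² = 2.44 × 10^-6 GeV⁻².
Result: 2.44 × 10^-6 × 3.88 × 10^-32 = 9.46 × 10^-38 m².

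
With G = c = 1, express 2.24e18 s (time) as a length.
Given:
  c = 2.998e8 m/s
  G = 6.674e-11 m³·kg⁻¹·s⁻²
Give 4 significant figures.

Time → length via c.
2.24e18 s × (c) = 6.716e26 m

6.716e26 m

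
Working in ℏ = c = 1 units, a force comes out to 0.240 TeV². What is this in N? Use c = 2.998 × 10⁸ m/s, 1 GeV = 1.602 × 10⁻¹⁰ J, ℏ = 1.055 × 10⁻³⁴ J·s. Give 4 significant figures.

1.947 × 10¹¹ N

Force is [E]/[L] = [E]²/(ℏc); restore (ℏc)⁻¹.
1 GeV² → 1/(ℏc) × (1 GeV in J)² = 8.114 × 10⁵ N.
Convert the energy scale: 0.240 TeV² = 2.40 × 10⁵ GeV².
Result: 2.40 × 10⁵ × 8.114 × 10⁵ = 1.947 × 10¹¹ N.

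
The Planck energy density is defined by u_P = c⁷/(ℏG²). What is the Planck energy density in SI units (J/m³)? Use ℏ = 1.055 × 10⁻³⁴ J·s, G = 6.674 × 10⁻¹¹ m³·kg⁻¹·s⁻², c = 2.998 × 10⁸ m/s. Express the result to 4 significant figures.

4.632 × 10¹¹³ J/m³

u_P = c⁷/(ℏG²)
  = 2.177 × 10⁵⁹ / 4.699 × 10⁻⁵⁵
  = 4.632 × 10¹¹³ J/m³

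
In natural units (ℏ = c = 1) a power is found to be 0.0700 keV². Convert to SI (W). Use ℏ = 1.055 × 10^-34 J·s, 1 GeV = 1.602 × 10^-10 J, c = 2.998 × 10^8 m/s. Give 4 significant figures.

Power is [E]/[T] = [E]²/ℏ.
1 GeV² → 1/ℏ × (1 GeV in J)² = 2.433 × 10^14 W.
Convert the energy scale: 0.0700 keV² = 7.00 × 10^-14 GeV².
Result: 7.00 × 10^-14 × 2.433 × 10^14 = 17.03 W.

17.03 W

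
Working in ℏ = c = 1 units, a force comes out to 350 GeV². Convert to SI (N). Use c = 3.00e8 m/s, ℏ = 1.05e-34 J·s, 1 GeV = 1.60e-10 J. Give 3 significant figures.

Force is [E]/[L] = [E]²/(ℏc); restore (ℏc)⁻¹.
1 GeV² → 1/(ℏc) × (1 GeV in J)² = 8.13e5 N.
Result: 350 × 8.13e5 = 2.84e8 N.

2.84e8 N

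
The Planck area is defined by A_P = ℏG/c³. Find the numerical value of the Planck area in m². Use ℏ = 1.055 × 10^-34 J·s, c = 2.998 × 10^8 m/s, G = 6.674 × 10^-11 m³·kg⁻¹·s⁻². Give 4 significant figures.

A_P = ℏG/c³
  = 7.041 × 10^-45 / 2.695 × 10^25
  = 2.613 × 10^-70 m²

2.613 × 10^-70 m²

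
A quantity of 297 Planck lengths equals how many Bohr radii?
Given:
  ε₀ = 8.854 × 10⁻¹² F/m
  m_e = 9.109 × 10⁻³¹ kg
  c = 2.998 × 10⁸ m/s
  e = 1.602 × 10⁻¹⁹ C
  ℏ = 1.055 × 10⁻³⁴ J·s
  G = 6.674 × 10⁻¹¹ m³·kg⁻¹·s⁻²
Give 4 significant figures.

9.063 × 10⁻²³

Planck length: ℓ_P = √(ℏG/c³) = 1.616 × 10⁻³⁵ m
Bohr radius: a₀ = 4πε₀ℏ²/(m_e e²) = 5.297 × 10⁻¹¹ m
297 × 1.616 × 10⁻³⁵ / 5.297 × 10⁻¹¹ = 9.063 × 10⁻²³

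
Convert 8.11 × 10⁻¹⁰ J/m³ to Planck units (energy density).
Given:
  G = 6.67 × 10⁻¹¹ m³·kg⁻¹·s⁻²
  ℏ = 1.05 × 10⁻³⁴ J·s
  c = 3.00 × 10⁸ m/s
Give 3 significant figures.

Planck energy density: u_P = c⁷/(ℏG²) = 4.68 × 10¹¹³ J/m³.
8.11 × 10⁻¹⁰ / 4.68 × 10¹¹³ = 1.73 × 10⁻¹²³

1.73 × 10⁻¹²³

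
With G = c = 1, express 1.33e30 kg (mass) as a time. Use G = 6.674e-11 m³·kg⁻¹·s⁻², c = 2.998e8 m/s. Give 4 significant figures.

Mass → time via G/c³.
1.33e30 kg × (G/c³) = 3.294e-6 s

3.294e-6 s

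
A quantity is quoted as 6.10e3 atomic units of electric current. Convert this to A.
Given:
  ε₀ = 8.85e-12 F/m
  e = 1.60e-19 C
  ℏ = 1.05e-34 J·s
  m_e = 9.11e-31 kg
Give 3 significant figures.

40.7 A

One atomic unit of electric current: I_au = e E_h/ℏ = m_e e⁵/((4πε₀)²ℏ³) = 6.67e-3 A.
6.10e3 × 6.67e-3 A = 40.7 A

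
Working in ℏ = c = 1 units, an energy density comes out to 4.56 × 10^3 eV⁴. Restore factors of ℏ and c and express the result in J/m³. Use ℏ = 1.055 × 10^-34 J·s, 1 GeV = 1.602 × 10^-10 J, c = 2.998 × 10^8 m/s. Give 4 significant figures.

[E]/[L]³ = [E]⁴/(ℏc)³; restore (ℏc)⁻³.
1 GeV⁴ → 1/(ℏc)³ × (1 GeV in J)⁴ = 2.082 × 10^37 J/m³.
Convert the energy scale: 4.56 × 10^3 eV⁴ = 4.56 × 10^-33 GeV⁴.
Result: 4.56 × 10^-33 × 2.082 × 10^37 = 9.492 × 10^4 J/m³.

9.492 × 10^4 J/m³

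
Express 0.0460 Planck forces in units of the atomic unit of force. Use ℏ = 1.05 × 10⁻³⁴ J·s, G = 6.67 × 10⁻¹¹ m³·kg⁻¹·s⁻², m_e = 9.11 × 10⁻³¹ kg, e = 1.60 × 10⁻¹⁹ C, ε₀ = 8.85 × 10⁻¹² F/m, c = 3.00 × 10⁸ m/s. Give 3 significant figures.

6.71 × 10⁴⁹

Planck force: F_P = c⁴/G = 1.21 × 10⁴⁴ N
atomic unit of force: F_au = E_h/a₀ = m_e²e⁶/((4πε₀)³ℏ⁴) = 8.33 × 10⁻⁸ N
0.0460 × 1.21 × 10⁴⁴ / 8.33 × 10⁻⁸ = 6.71 × 10⁴⁹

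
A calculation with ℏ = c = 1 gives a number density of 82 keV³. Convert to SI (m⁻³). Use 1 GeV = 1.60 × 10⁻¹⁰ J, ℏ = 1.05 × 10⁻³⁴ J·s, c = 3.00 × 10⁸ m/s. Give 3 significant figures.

1.07 × 10³¹ m⁻³

Number density is [L]⁻³ = [E]³/(ℏc)³.
1 GeV³ → 1/(ℏc)³ × (1 GeV in J)³ = 1.31 × 10⁴⁷ m⁻³.
Convert the energy scale: 82 keV³ = 8.20 × 10⁻¹⁷ GeV³.
Result: 8.20 × 10⁻¹⁷ × 1.31 × 10⁴⁷ = 1.07 × 10³¹ m⁻³.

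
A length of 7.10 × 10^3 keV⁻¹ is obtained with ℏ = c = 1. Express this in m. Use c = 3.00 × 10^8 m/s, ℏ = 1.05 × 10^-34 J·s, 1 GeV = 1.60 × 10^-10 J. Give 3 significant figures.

1.40 × 10^-6 m

A length is [E]⁻¹ in ℏ=c=1; restore one factor of ℏc.
1 GeV⁻¹ → ℏc × (1 GeV in J)⁻¹ = 1.97 × 10^-16 m.
Convert the energy scale: 7.10 × 10^3 keV⁻¹ = 7.10 × 10^9 GeV⁻¹.
Result: 7.10 × 10^9 × 1.97 × 10^-16 = 1.40 × 10^-6 m.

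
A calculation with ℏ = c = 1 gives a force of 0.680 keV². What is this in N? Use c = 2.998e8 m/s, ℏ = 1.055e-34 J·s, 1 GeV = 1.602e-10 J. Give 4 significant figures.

5.518e-7 N

Force is [E]/[L] = [E]²/(ℏc); restore (ℏc)⁻¹.
1 GeV² → 1/(ℏc) × (1 GeV in J)² = 8.114e5 N.
Convert the energy scale: 0.680 keV² = 6.80e-13 GeV².
Result: 6.80e-13 × 8.114e5 = 5.518e-7 N.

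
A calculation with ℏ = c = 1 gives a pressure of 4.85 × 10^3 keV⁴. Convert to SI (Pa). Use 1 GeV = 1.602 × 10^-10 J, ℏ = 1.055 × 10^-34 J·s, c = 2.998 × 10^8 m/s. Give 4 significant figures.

1.010 × 10^17 Pa

Pressure is [E]/[L]³ = [E]⁴/(ℏc)³.
1 GeV⁴ → 1/(ℏc)³ × (1 GeV in J)⁴ = 2.082 × 10^37 Pa.
Convert the energy scale: 4.85 × 10^3 keV⁴ = 4.85 × 10^-21 GeV⁴.
Result: 4.85 × 10^-21 × 2.082 × 10^37 = 1.010 × 10^17 Pa.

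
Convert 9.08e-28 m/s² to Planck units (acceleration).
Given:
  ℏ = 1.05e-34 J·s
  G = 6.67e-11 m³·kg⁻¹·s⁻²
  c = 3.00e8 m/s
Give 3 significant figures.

Planck acceleration: a_P = √(c⁷/(ℏG)) = 5.59e51 m/s².
9.08e-28 / 5.59e51 = 1.62e-79

1.62e-79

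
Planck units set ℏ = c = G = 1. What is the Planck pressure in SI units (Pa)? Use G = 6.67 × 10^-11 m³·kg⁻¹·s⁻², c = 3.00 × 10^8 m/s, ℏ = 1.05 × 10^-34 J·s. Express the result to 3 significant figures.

4.68 × 10^113 Pa

Dimensional analysis gives p_P = c⁷/(ℏG²).
  = 2.19 × 10^59 / 4.67 × 10^-55
  = 4.68 × 10^113 Pa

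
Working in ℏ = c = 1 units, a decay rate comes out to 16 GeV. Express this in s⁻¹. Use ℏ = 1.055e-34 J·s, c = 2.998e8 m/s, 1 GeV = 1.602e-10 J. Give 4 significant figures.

2.430e25 s⁻¹

A rate is [E]/ℏ; divide by ℏ.
1 GeV → 1/ℏ × (1 GeV in J) = 1.518e24 s⁻¹.
Result: 16 × 1.518e24 = 2.430e25 s⁻¹.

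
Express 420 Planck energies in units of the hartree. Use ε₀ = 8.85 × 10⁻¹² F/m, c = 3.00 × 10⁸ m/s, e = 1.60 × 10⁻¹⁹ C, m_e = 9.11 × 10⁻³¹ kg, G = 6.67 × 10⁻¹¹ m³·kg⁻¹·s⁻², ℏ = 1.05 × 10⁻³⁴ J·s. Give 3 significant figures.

1.88 × 10²⁹

Planck energy: E_P = √(ℏc⁵/G) = 1.96 × 10⁹ J
hartree: E_h = m_e e⁴/(4πε₀ℏ)² = 4.38 × 10⁻¹⁸ J
420 × 1.96 × 10⁹ / 4.38 × 10⁻¹⁸ = 1.88 × 10²⁹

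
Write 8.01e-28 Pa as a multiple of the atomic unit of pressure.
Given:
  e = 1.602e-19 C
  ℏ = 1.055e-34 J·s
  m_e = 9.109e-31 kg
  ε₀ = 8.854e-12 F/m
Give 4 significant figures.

atomic unit of pressure: P_au = E_h/a₀³ = m_e⁴e¹⁰/((4πε₀)⁵ℏ⁸) = 2.929e13 Pa.
8.01e-28 / 2.929e13 = 2.735e-41

2.735e-41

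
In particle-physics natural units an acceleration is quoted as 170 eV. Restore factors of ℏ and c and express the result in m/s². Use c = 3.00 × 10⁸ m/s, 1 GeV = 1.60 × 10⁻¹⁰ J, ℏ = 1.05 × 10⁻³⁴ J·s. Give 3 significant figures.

Acceleration is [L]/[T]² = c·[E]/ℏ.
1 GeV → c/ℏ × (1 GeV in J) = 4.57 × 10³² m/s².
Convert the energy scale: 170 eV = 1.70 × 10⁻⁷ GeV.
Result: 1.70 × 10⁻⁷ × 4.57 × 10³² = 7.77 × 10²⁵ m/s².

7.77 × 10²⁵ m/s²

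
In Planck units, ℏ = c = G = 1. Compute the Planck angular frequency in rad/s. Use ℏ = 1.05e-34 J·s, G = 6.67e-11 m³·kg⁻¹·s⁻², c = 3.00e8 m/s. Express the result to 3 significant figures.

1.86e43 rad/s

The unique combination of the constants set to 1 with dimensions of angular frequency is ω_P = √(c⁵/(ℏG)).
  = √(3.47e86)
  = 1.86e43 rad/s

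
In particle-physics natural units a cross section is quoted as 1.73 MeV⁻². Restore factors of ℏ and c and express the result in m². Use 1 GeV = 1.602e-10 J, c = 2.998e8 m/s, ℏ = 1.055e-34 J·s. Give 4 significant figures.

6.744e-26 m²

Area is [L]² = [E]⁻²·(ℏc)²; restore (ℏc)².
1 GeV⁻² → (ℏc)² × (1 GeV in J)⁻² = 3.898e-32 m².
Convert the energy scale: 1.73 MeV⁻² = 1.73e6 GeV⁻².
Result: 1.73e6 × 3.898e-32 = 6.744e-26 m².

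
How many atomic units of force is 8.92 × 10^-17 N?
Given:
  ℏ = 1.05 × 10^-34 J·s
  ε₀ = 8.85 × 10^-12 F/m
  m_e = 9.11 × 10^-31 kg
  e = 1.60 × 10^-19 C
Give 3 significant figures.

atomic unit of force: F_au = E_h/a₀ = m_e²e⁶/((4πε₀)³ℏ⁴) = 8.33 × 10^-8 N.
8.92 × 10^-17 / 8.33 × 10^-8 = 1.07 × 10^-9

1.07 × 10^-9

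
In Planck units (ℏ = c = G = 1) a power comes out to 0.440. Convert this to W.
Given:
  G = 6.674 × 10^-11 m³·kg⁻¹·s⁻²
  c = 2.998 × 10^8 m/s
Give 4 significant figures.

One Planck power: P_P = c⁵/G = 3.629 × 10^52 W.
0.440 × 3.629 × 10^52 W = 1.597 × 10^52 W

1.597 × 10^52 W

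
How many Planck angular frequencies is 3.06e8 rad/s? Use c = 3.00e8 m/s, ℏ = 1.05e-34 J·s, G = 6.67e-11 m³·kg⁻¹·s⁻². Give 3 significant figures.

Planck angular frequency: ω_P = √(c⁵/(ℏG)) = 1.86e43 rad/s.
3.06e8 / 1.86e43 = 1.64e-35

1.64e-35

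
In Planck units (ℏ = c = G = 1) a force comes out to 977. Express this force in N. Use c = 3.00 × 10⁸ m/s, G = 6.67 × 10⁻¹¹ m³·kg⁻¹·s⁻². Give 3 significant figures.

1.19 × 10⁴⁷ N

One Planck force: F_P = c⁴/G = 1.21 × 10⁴⁴ N.
977 × 1.21 × 10⁴⁴ N = 1.19 × 10⁴⁷ N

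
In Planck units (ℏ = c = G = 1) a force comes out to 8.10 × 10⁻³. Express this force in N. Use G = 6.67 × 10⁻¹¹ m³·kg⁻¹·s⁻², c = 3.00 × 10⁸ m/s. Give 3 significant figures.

One Planck force: F_P = c⁴/G = 1.21 × 10⁴⁴ N.
8.10 × 10⁻³ × 1.21 × 10⁴⁴ N = 9.84 × 10⁴¹ N

9.84 × 10⁴¹ N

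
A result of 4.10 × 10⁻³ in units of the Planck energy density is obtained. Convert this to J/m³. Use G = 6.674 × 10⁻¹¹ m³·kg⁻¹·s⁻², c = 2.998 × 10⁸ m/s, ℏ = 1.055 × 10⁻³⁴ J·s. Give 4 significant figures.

One Planck energy density: u_P = c⁷/(ℏG²) = 4.632 × 10¹¹³ J/m³.
4.10 × 10⁻³ × 4.632 × 10¹¹³ J/m³ = 1.899 × 10¹¹¹ J/m³

1.899 × 10¹¹¹ J/m³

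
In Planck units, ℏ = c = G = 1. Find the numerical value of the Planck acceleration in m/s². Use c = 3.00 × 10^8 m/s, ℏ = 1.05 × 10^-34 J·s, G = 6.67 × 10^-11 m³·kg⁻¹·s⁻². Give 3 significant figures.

Dimensional analysis gives a_P = √(c⁷/(ℏG)).
  = √(3.12 × 10^103)
  = 5.59 × 10^51 m/s²

5.59 × 10^51 m/s²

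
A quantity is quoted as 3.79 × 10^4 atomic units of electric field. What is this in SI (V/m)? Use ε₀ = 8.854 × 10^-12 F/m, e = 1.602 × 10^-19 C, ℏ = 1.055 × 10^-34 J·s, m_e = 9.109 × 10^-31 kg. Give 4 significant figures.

1.945 × 10^16 V/m

One atomic unit of electric field: E_au = E_h/(e a₀) = m_e²e⁵/((4πε₀)³ℏ⁴) = 5.131 × 10^11 V/m.
3.79 × 10^4 × 5.131 × 10^11 V/m = 1.945 × 10^16 V/m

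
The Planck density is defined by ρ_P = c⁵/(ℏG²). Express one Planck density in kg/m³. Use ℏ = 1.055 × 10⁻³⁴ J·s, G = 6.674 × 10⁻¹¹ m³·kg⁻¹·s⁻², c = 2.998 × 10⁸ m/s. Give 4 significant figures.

ρ_P = c⁵/(ℏG²)
  = 2.422 × 10⁴² / 4.699 × 10⁻⁵⁵
  = 5.154 × 10⁹⁶ kg/m³

5.154 × 10⁹⁶ kg/m³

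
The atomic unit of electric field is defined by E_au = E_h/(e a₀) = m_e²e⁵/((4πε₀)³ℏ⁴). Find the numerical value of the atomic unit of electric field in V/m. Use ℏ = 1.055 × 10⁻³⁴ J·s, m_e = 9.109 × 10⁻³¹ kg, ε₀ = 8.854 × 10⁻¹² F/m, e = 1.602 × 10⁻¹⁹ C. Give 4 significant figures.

5.131 × 10¹¹ V/m

E_au = E_h/(e a₀) = m_e²e⁵/((4πε₀)³ℏ⁴)
E_h = 4.354 × 10⁻¹⁸ J
a₀ = 5.297 × 10⁻¹¹ m
E_h/(e·a₀) = 5.131 × 10¹¹ V/m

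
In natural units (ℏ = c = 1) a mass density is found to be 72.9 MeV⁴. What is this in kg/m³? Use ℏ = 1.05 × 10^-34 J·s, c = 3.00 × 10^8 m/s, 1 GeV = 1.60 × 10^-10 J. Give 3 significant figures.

1.70 × 10^10 kg/m³

Mass density is [E]/(c²[L]³) = [E]⁴/(ℏ³c⁵).
1 GeV⁴ → 1/(ℏ³c⁵) × (1 GeV in J)⁴ = 2.33 × 10^20 kg/m³.
Convert the energy scale: 72.9 MeV⁴ = 7.29 × 10^-11 GeV⁴.
Result: 7.29 × 10^-11 × 2.33 × 10^20 = 1.70 × 10^10 kg/m³.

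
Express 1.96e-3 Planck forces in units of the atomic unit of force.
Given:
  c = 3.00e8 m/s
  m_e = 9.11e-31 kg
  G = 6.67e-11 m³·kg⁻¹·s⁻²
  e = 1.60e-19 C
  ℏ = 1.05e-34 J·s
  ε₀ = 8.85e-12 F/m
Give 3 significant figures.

2.86e48

Planck force: F_P = c⁴/G = 1.21e44 N
atomic unit of force: F_au = E_h/a₀ = m_e²e⁶/((4πε₀)³ℏ⁴) = 8.33e-8 N
1.96e-3 × 1.21e44 / 8.33e-8 = 2.86e48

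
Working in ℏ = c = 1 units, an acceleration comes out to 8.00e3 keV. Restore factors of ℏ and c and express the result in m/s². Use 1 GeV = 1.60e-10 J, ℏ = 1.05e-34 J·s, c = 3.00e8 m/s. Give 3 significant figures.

3.66e30 m/s²

Acceleration is [L]/[T]² = c·[E]/ℏ.
1 GeV → c/ℏ × (1 GeV in J) = 4.57e32 m/s².
Convert the energy scale: 8.00e3 keV = 8.00e-3 GeV.
Result: 8.00e-3 × 4.57e32 = 3.66e30 m/s².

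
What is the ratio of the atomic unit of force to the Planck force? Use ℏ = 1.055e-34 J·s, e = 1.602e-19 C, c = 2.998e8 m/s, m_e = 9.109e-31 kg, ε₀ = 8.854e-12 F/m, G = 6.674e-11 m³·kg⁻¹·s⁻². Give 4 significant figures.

atomic unit of force: F_au = E_h/a₀ = m_e²e⁶/((4πε₀)³ℏ⁴) = 8.220e-8 N
Planck force: F_P = c⁴/G = 1.210e44 N
ratio = 8.220e-8 / 1.210e44 = 6.791e-52

6.791e-52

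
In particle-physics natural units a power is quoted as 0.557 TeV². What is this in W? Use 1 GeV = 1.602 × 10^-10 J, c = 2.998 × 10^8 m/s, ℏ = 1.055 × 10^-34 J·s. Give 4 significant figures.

Power is [E]/[T] = [E]²/ℏ.
1 GeV² → 1/ℏ × (1 GeV in J)² = 2.433 × 10^14 W.
Convert the energy scale: 0.557 TeV² = 5.57 × 10^5 GeV².
Result: 5.57 × 10^5 × 2.433 × 10^14 = 1.355 × 10^20 W.

1.355 × 10^20 W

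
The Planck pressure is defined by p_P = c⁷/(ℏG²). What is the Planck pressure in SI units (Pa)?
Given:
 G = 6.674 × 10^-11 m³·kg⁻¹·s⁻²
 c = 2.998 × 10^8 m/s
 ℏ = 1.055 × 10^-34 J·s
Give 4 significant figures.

4.632 × 10^113 Pa

p_P = c⁷/(ℏG²)
  = 2.177 × 10^59 / 4.699 × 10^-55
  = 4.632 × 10^113 Pa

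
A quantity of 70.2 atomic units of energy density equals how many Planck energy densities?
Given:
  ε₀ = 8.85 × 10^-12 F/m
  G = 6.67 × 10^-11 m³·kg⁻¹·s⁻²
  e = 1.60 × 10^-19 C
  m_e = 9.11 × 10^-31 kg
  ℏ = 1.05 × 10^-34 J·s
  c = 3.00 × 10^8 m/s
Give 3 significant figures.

4.52 × 10^-99

atomic unit of energy density: u_au = E_h/a₀³ = m_e⁴e¹⁰/((4πε₀)⁵ℏ⁸) = 3.01 × 10^13 J/m³
Planck energy density: u_P = c⁷/(ℏG²) = 4.68 × 10^113 J/m³
70.2 × 3.01 × 10^13 / 4.68 × 10^113 = 4.52 × 10^-99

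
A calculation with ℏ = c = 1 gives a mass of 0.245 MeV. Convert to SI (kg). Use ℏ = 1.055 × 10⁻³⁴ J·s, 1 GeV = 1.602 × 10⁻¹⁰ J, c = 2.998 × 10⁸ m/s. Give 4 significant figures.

4.367 × 10⁻³¹ kg

Mass is [E]/c²; divide by c².
1 GeV → 1/c² × (1 GeV in J) = 1.782 × 10⁻²⁷ kg.
Convert the energy scale: 0.245 MeV = 2.45 × 10⁻⁴ GeV.
Result: 2.45 × 10⁻⁴ × 1.782 × 10⁻²⁷ = 4.367 × 10⁻³¹ kg.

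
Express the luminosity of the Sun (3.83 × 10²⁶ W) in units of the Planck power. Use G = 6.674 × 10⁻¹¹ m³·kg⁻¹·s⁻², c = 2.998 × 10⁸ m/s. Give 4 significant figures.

1.055 × 10⁻²⁶

Planck power: P_P = c⁵/G = 3.629 × 10⁵² W.
3.83 × 10²⁶ / 3.629 × 10⁵² = 1.055 × 10⁻²⁶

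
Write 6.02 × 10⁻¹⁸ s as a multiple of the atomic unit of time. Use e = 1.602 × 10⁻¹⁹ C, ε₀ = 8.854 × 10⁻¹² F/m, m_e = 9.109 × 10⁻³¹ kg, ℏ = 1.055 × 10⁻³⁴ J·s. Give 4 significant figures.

atomic unit of time: τ_au = (4πε₀)²ℏ³/(m_e e⁴) = 2.423 × 10⁻¹⁷ s.
6.02 × 10⁻¹⁸ / 2.423 × 10⁻¹⁷ = 0.2485

0.2485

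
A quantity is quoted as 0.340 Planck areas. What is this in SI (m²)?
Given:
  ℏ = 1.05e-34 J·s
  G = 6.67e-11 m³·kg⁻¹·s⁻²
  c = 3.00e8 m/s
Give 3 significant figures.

One Planck area: A_P = ℏG/c³ = 2.59e-70 m².
0.340 × 2.59e-70 m² = 8.82e-71 m²

8.82e-71 m²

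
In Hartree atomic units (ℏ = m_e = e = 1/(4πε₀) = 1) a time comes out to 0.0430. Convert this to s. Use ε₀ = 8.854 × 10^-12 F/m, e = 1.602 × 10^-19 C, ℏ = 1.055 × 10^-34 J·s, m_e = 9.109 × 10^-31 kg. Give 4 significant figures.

1.042 × 10^-18 s

One atomic unit of time: τ_au = (4πε₀)²ℏ³/(m_e e⁴) = 2.423 × 10^-17 s.
0.0430 × 2.423 × 10^-17 s = 1.042 × 10^-18 s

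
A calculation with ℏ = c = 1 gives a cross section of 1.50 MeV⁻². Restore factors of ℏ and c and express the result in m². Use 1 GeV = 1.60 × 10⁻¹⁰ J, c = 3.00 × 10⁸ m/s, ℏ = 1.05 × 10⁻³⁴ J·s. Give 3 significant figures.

5.81 × 10⁻²⁶ m²

Area is [L]² = [E]⁻²·(ℏc)²; restore (ℏc)².
1 GeV⁻² → (ℏc)² × (1 GeV in J)⁻² = 3.88 × 10⁻³² m².
Convert the energy scale: 1.50 MeV⁻² = 1.50 × 10⁶ GeV⁻².
Result: 1.50 × 10⁶ × 3.88 × 10⁻³² = 5.81 × 10⁻²⁶ m².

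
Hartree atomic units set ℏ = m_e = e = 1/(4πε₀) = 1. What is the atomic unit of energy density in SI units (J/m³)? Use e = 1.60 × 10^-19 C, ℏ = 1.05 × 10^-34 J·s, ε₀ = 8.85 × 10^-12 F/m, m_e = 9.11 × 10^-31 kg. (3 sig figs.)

3.01 × 10^13 J/m³

Dimensional analysis gives u_au = E_h/a₀³ = m_e⁴e¹⁰/((4πε₀)⁵ℏ⁸).
E_h = 4.38 × 10^-18 J
a₀ = 5.26 × 10^-11 m
E_h/a₀³ = 3.01 × 10^13 J/m³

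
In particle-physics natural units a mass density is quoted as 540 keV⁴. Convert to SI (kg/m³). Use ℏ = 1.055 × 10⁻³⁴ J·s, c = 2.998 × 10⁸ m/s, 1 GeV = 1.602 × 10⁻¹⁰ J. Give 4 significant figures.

Mass density is [E]/(c²[L]³) = [E]⁴/(ℏ³c⁵).
1 GeV⁴ → 1/(ℏ³c⁵) × (1 GeV in J)⁴ = 2.316 × 10²⁰ kg/m³.
Convert the energy scale: 540 keV⁴ = 5.40 × 10⁻²² GeV⁴.
Result: 5.40 × 10⁻²² × 2.316 × 10²⁰ = 0.1251 kg/m³.

0.1251 kg/m³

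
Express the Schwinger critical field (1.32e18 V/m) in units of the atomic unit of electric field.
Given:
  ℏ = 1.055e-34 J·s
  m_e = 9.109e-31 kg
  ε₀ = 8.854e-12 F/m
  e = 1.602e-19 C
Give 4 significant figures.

atomic unit of electric field: E_au = E_h/(e a₀) = m_e²e⁵/((4πε₀)³ℏ⁴) = 5.131e11 V/m.
1.32e18 / 5.131e11 = 2.573e6

2.573e6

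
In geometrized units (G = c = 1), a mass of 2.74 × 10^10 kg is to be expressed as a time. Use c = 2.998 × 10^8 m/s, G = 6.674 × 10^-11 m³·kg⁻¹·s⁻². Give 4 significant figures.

6.786 × 10^-26 s

Mass → time via G/c³.
2.74 × 10^10 kg × (G/c³) = 6.786 × 10^-26 s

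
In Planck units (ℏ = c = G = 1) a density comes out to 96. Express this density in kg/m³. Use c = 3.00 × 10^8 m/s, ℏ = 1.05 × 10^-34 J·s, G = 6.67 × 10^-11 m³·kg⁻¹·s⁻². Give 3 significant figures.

One Planck density: ρ_P = c⁵/(ℏG²) = 5.20 × 10^96 kg/m³.
96 × 5.20 × 10^96 kg/m³ = 4.99 × 10^98 kg/m³

4.99 × 10^98 kg/m³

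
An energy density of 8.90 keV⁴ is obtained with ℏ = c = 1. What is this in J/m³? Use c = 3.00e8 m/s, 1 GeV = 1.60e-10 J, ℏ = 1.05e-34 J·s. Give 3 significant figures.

1.87e14 J/m³

[E]/[L]³ = [E]⁴/(ℏc)³; restore (ℏc)⁻³.
1 GeV⁴ → 1/(ℏc)³ × (1 GeV in J)⁴ = 2.10e37 J/m³.
Convert the energy scale: 8.90 keV⁴ = 8.90e-24 GeV⁴.
Result: 8.90e-24 × 2.10e37 = 1.87e14 J/m³.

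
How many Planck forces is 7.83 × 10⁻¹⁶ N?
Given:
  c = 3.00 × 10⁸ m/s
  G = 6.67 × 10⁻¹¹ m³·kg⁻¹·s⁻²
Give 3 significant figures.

Planck force: F_P = c⁴/G = 1.21 × 10⁴⁴ N.
7.83 × 10⁻¹⁶ / 1.21 × 10⁴⁴ = 6.45 × 10⁻⁶⁰

6.45 × 10⁻⁶⁰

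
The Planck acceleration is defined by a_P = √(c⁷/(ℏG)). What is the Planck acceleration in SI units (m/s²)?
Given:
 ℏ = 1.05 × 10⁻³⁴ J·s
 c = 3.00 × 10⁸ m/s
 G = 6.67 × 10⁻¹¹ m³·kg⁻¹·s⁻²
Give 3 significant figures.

5.59 × 10⁵¹ m/s²

a_P = √(c⁷/(ℏG))
  = √(3.12 × 10¹⁰³)
  = 5.59 × 10⁵¹ m/s²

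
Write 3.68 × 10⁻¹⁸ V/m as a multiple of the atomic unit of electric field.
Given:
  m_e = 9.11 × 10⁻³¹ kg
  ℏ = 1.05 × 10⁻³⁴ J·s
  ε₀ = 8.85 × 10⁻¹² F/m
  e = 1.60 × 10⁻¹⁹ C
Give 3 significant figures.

atomic unit of electric field: E_au = E_h/(e a₀) = m_e²e⁵/((4πε₀)³ℏ⁴) = 5.20 × 10¹¹ V/m.
3.68 × 10⁻¹⁸ / 5.20 × 10¹¹ = 7.07 × 10⁻³⁰

7.07 × 10⁻³⁰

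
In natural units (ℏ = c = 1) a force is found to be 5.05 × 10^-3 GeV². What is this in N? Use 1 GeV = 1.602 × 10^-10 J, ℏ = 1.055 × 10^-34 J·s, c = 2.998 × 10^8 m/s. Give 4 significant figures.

Force is [E]/[L] = [E]²/(ℏc); restore (ℏc)⁻¹.
1 GeV² → 1/(ℏc) × (1 GeV in J)² = 8.114 × 10^5 N.
Result: 5.05 × 10^-3 × 8.114 × 10^5 = 4.098 × 10^3 N.

4.098 × 10^3 N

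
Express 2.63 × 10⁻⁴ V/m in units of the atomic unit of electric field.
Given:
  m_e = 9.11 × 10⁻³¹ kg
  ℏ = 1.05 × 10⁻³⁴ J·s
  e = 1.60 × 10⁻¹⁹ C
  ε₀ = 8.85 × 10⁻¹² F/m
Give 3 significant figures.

5.05 × 10⁻¹⁶

atomic unit of electric field: E_au = E_h/(e a₀) = m_e²e⁵/((4πε₀)³ℏ⁴) = 5.20 × 10¹¹ V/m.
2.63 × 10⁻⁴ / 5.20 × 10¹¹ = 5.05 × 10⁻¹⁶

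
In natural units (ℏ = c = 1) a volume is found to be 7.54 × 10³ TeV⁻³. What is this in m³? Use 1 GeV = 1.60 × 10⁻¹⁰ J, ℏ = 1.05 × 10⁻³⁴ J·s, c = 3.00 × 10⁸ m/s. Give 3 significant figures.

5.75 × 10⁻⁵³ m³

Volume is [L]³ = [E]⁻³·(ℏc)³.
1 GeV⁻³ → (ℏc)³ × (1 GeV in J)⁻³ = 7.63 × 10⁻⁴⁸ m³.
Convert the energy scale: 7.54 × 10³ TeV⁻³ = 7.54 × 10⁻⁶ GeV⁻³.
Result: 7.54 × 10⁻⁶ × 7.63 × 10⁻⁴⁸ = 5.75 × 10⁻⁵³ m³.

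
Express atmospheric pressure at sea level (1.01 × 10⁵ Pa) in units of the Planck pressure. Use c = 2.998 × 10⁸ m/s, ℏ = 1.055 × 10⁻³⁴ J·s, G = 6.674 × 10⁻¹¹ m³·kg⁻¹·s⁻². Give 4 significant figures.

Planck pressure: p_P = c⁷/(ℏG²) = 4.632 × 10¹¹³ Pa.
1.01 × 10⁵ / 4.632 × 10¹¹³ = 2.180 × 10⁻¹⁰⁹

2.180 × 10⁻¹⁰⁹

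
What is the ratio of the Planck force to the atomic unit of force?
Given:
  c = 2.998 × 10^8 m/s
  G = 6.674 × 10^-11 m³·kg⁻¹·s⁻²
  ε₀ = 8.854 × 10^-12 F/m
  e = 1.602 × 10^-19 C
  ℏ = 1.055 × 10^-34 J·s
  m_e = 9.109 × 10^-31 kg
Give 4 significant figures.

Planck force: F_P = c⁴/G = 1.210 × 10^44 N
atomic unit of force: F_au = E_h/a₀ = m_e²e⁶/((4πε₀)³ℏ⁴) = 8.220 × 10^-8 N
ratio = 1.210 × 10^44 / 8.220 × 10^-8 = 1.473 × 10^51

1.473 × 10^51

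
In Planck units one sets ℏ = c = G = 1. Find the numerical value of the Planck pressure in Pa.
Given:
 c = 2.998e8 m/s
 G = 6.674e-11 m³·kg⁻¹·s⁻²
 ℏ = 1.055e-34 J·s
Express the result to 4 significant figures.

4.632e113 Pa

p_P = c⁷/(ℏG²)
  = 2.177e59 / 4.699e-55
  = 4.632e113 Pa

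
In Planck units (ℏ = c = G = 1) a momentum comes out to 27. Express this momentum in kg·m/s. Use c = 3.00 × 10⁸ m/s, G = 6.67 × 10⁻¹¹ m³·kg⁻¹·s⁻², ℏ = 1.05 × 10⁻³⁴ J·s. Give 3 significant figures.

One Planck momentum: p_P = √(ℏc³/G) = 6.52 kg·m/s.
27 × 6.52 kg·m/s = 176 kg·m/s

176 kg·m/s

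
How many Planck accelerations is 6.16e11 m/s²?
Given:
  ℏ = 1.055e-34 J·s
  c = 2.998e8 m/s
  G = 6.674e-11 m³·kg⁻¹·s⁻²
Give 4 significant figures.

1.108e-40

Planck acceleration: a_P = √(c⁷/(ℏG)) = 5.560e51 m/s².
6.16e11 / 5.560e51 = 1.108e-40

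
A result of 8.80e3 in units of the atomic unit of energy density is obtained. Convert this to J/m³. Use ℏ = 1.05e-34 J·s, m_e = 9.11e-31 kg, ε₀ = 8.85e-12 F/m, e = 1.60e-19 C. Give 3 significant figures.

One atomic unit of energy density: u_au = E_h/a₀³ = m_e⁴e¹⁰/((4πε₀)⁵ℏ⁸) = 3.01e13 J/m³.
8.80e3 × 3.01e13 J/m³ = 2.65e17 J/m³

2.65e17 J/m³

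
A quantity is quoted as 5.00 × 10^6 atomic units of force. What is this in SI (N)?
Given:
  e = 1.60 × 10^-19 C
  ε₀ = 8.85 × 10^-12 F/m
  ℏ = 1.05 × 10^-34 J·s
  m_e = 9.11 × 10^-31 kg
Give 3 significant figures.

0.416 N

One atomic unit of force: F_au = E_h/a₀ = m_e²e⁶/((4πε₀)³ℏ⁴) = 8.33 × 10^-8 N.
5.00 × 10^6 × 8.33 × 10^-8 N = 0.416 N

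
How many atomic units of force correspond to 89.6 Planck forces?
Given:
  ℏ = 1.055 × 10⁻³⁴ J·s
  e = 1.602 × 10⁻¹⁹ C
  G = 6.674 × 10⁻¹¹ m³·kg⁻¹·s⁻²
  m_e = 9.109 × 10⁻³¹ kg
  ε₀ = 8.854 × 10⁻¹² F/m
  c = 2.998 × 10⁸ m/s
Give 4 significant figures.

1.319 × 10⁵³

Planck force: F_P = c⁴/G = 1.210 × 10⁴⁴ N
atomic unit of force: F_au = E_h/a₀ = m_e²e⁶/((4πε₀)³ℏ⁴) = 8.220 × 10⁻⁸ N
89.6 × 1.210 × 10⁴⁴ / 8.220 × 10⁻⁸ = 1.319 × 10⁵³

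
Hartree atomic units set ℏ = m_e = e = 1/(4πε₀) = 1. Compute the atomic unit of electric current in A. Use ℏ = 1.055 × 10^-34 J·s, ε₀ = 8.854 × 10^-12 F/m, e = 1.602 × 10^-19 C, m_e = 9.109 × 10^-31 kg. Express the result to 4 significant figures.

The unique combination of the constants set to 1 with dimensions of current is I_au = e E_h/ℏ = m_e e⁵/((4πε₀)²ℏ³).
E_h = 4.354 × 10^-18 J
e·E_h/ℏ = 6.612 × 10^-3 A

6.612 × 10^-3 A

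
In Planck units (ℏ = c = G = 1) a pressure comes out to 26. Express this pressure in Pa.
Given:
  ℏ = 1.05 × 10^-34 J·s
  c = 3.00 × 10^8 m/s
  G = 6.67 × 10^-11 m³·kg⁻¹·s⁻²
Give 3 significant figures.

1.22 × 10^115 Pa

One Planck pressure: p_P = c⁷/(ℏG²) = 4.68 × 10^113 Pa.
26 × 4.68 × 10^113 Pa = 1.22 × 10^115 Pa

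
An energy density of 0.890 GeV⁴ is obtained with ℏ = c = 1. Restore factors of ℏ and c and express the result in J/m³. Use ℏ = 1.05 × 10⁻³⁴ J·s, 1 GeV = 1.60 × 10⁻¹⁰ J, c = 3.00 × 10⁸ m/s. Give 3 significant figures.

[E]/[L]³ = [E]⁴/(ℏc)³; restore (ℏc)⁻³.
1 GeV⁴ → 1/(ℏc)³ × (1 GeV in J)⁴ = 2.10 × 10³⁷ J/m³.
Result: 0.890 × 2.10 × 10³⁷ = 1.87 × 10³⁷ J/m³.

1.87 × 10³⁷ J/m³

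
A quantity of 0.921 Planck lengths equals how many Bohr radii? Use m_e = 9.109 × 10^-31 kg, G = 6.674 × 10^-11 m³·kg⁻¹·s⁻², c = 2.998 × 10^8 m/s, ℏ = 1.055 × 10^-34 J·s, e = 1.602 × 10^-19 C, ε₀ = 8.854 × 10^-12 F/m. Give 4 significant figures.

2.810 × 10^-25

Planck length: ℓ_P = √(ℏG/c³) = 1.616 × 10^-35 m
Bohr radius: a₀ = 4πε₀ℏ²/(m_e e²) = 5.297 × 10^-11 m
0.921 × 1.616 × 10^-35 / 5.297 × 10^-11 = 2.810 × 10^-25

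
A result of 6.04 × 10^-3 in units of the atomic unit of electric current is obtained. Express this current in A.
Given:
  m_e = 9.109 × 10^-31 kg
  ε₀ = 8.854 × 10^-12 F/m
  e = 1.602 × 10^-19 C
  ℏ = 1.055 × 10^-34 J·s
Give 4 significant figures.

One atomic unit of electric current: I_au = e E_h/ℏ = m_e e⁵/((4πε₀)²ℏ³) = 6.612 × 10^-3 A.
6.04 × 10^-3 × 6.612 × 10^-3 A = 3.994 × 10^-5 A

3.994 × 10^-5 A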